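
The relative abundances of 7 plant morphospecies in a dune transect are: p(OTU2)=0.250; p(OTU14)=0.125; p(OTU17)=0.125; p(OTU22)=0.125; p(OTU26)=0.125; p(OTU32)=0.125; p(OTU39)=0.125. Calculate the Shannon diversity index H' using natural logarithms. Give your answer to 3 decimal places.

1.906

Each pᵢ ln pᵢ term (working shown to 5 dp, full precision carried): 0.25×(-1.38629)=-0.34657, 0.125×(-2.07944)=-0.25993, 0.125×(-2.07944)=-0.25993, 0.125×(-2.07944)=-0.25993, 0.125×(-2.07944)=-0.25993, 0.125×(-2.07944)=-0.25993, 0.125×(-2.07944)=-0.25993.
Sum = -1.90615, so H' = 1.906.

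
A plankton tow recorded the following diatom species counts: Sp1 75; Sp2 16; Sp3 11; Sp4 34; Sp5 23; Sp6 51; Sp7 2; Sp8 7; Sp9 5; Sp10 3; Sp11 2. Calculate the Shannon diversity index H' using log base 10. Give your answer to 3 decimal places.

Total N = 75+16+11+34+23+51+2+7+5+3+2 = 229, so the proportions are 0.32751, 0.06987, 0.04803, 0.14847, 0.10044, 0.22271, 0.00873, 0.03057, 0.02183, 0.0131, 0.00873 (working shown to 5 dp, full precision carried).
Each pᵢ log₁₀ pᵢ term: 0.32751×(-0.48477)=-0.15877, 0.06987×(-1.15572)=-0.08075, 0.04803×(-1.31844)=-0.06333, 0.14847×(-0.82836)=-0.12299, 0.10044×(-0.99811)=-0.10025, 0.22271×(-0.65227)=-0.14526, 0.00873×(-2.05881)=-0.01798, 0.03057×(-1.51474)=-0.04630, 0.02183×(-1.66087)=-0.03626, 0.0131×(-1.88271)=-0.02466, 0.00873×(-2.05881)=-0.01798.
Sum = -0.81454, so H' = 0.815.

0.815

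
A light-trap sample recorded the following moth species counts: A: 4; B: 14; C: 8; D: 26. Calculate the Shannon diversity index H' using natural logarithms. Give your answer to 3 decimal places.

Total N = 4+14+8+26 = 52, so the proportions are 0.07692, 0.26923, 0.15385, 0.5 (working shown to 5 dp, full precision carried).
Each pᵢ ln pᵢ term: 0.07692×(-2.56495)=-0.19730, 0.26923×(-1.31219)=-0.35328, 0.15385×(-1.87180)=-0.28797, 0.5×(-0.69315)=-0.34657.
Sum = -1.18513, so H' = 1.185.

1.185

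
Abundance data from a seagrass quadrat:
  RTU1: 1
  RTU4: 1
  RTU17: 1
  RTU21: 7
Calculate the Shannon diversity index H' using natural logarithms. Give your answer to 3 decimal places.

0.940

Total N = 1+1+1+7 = 10, so the proportions are 0.1, 0.1, 0.1, 0.7 (working shown to 5 dp, full precision carried).
Each pᵢ ln pᵢ term: 0.1×(-2.30259)=-0.23026, 0.1×(-2.30259)=-0.23026, 0.1×(-2.30259)=-0.23026, 0.7×(-0.35667)=-0.24967.
Sum = -0.94045, so H' = 0.940.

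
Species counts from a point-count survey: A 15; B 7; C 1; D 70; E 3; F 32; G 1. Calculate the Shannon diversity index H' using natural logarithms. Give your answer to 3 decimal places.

Total N = 15+7+1+70+3+32+1 = 129, so the proportions are 0.11628, 0.05426, 0.00775, 0.54264, 0.02326, 0.24806, 0.00775 (working shown to 5 dp, full precision carried).
Each pᵢ ln pᵢ term: 0.11628×(-2.15176)=-0.25020, 0.05426×(-2.91390)=-0.15812, 0.00775×(-4.85981)=-0.03767, 0.54264×(-0.61132)=-0.33172, 0.02326×(-3.76120)=-0.08747, 0.24806×(-1.39408)=-0.34582, 0.00775×(-4.85981)=-0.03767.
Sum = -1.24868, so H' = 1.249.

1.249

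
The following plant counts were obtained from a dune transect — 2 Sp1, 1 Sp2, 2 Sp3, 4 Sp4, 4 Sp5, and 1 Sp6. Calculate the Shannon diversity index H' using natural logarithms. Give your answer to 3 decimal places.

1.649

Total N = 2+1+2+4+4+1 = 14, so the proportions are 0.14286, 0.07143, 0.14286, 0.28571, 0.28571, 0.07143 (working shown to 5 dp, full precision carried).
Each pᵢ ln pᵢ term: 0.14286×(-1.94591)=-0.27799, 0.07143×(-2.63906)=-0.18850, 0.14286×(-1.94591)=-0.27799, 0.28571×(-1.25276)=-0.35793, 0.28571×(-1.25276)=-0.35793, 0.07143×(-2.63906)=-0.18850.
Sum = -1.64885, so H' = 1.649.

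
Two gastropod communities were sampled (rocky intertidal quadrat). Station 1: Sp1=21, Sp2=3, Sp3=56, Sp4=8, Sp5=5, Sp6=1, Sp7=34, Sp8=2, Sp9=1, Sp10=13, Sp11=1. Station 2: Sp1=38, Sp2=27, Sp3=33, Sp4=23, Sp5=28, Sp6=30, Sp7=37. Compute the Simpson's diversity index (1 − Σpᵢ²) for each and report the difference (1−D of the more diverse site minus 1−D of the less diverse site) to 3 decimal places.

Station 1: N=145, proportions 0.144828, 0.02069, 0.386207, 0.055172, 0.034483, 0.006897, 0.234483, 0.013793, 0.006897, 0.089655, 0.006897, giving 1−D = 0.761855 (working shown to 6 dp, full precision carried).
Station 2: N=216, proportions 0.175926, 0.125, 0.152778, 0.106481, 0.12963, 0.138889, 0.171296, giving 1−D = 0.853309.
Difference = |0.761855 − 0.853309| = 0.091454, i.e. 0.091 to 3 decimal places.

0.091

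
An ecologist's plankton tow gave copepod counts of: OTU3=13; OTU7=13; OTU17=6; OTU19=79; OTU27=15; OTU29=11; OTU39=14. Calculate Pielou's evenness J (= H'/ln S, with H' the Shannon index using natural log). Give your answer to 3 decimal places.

Total N = 13+13+6+79+15+11+14 = 151, so the proportions are 0.08609, 0.08609, 0.03974, 0.52318, 0.09934, 0.07285, 0.09272 (working shown to 5 dp, full precision carried).
H' = −Σ pᵢ ln pᵢ = −((-0.21113) + (-0.21113) + (-0.12817) + (-0.33893) + (-0.22939) + (-0.19082) + (-0.22050)) = 1.53006.
With S = 7 species, ln S = 1.94591, so J = 1.53006/1.94591 = 0.78630, i.e. 0.786 to 3 decimal places.

0.786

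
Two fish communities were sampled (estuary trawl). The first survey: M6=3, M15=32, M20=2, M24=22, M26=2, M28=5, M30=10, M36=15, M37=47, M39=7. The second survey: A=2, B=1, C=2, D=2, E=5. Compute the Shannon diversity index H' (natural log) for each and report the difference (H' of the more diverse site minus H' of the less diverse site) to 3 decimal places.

The first survey: N=145, proportions 0.02069, 0.22069, 0.013793, 0.151724, 0.013793, 0.034483, 0.068966, 0.103448, 0.324138, 0.048276, giving H' = 1.864685 (working shown to 6 dp, full precision carried).
The second survey: N=12, proportions 0.166667, 0.083333, 0.166667, 0.166667, 0.416667, giving H' = 1.467734.
Difference = |1.864685 − 1.467734| = 0.396951, i.e. 0.397 to 3 decimal places.

0.397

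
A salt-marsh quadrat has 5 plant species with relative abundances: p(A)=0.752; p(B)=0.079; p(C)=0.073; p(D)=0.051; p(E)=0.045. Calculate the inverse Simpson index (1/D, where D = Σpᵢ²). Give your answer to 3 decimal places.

D = 0.752² + 0.079² + 0.073² + 0.051² + 0.045² = 0.565504 + 0.006241 + 0.005329 + 0.002601 + 0.002025 = 0.581700 (working shown to 6 dp, full precision carried).
So 1/D = 1.71910, i.e. 1.719 to 3 decimal places.

1.719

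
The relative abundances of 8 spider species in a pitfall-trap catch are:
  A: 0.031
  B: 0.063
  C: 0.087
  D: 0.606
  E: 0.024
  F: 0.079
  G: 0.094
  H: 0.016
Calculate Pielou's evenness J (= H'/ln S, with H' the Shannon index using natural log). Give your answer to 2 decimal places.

0.66

H' = −Σ pᵢ ln pᵢ = −((-0.1077) + (-0.1742) + (-0.2124) + (-0.3035) + (-0.0895) + (-0.2005) + (-0.2223) + (-0.0662)) = 1.3763 (working shown to 4 dp, full precision carried).
With S = 8 species, ln S = 2.0794, so J = 1.3763/2.0794 = 0.6619, i.e. 0.66 to 2 decimal places.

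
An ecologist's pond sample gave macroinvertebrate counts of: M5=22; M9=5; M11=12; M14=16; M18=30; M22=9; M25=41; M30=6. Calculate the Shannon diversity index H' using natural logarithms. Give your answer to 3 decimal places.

1.863

Total N = 22+5+12+16+30+9+41+6 = 141, so the proportions are 0.15603, 0.03546, 0.08511, 0.11348, 0.21277, 0.06383, 0.29078, 0.04255 (working shown to 5 dp, full precision carried).
Each pᵢ ln pᵢ term: 0.15603×(-1.85772)=-0.28986, 0.03546×(-3.33932)=-0.11842, 0.08511×(-2.46385)=-0.20969, 0.11348×(-2.17617)=-0.24694, 0.21277×(-1.54756)=-0.32927, 0.06383×(-2.75154)=-0.17563, 0.29078×(-1.23519)=-0.35917, 0.04255×(-3.15700)=-0.13434.
Sum = -1.86331, so H' = 1.863.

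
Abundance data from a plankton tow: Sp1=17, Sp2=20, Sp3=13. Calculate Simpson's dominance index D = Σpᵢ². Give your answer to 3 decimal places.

Total N = 17+20+13 = 50, so the proportions are 0.34, 0.4, 0.26 (working shown to 5 dp, full precision carried).
D = 0.34² + 0.4² + 0.26² = 0.11560 + 0.16000 + 0.06760 = 0.34320.
To 3 decimal places, D = 0.343.

0.343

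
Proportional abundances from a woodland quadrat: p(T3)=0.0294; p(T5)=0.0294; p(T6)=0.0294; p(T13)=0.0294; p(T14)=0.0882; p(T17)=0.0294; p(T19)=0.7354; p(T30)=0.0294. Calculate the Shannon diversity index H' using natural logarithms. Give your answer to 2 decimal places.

1.06

Each pᵢ ln pᵢ term (working shown to 4 dp, full precision carried): 0.0294×(-3.5268)=-0.1037, 0.0294×(-3.5268)=-0.1037, 0.0294×(-3.5268)=-0.1037, 0.0294×(-3.5268)=-0.1037, 0.0882×(-2.4281)=-0.2142, 0.0294×(-3.5268)=-0.1037, 0.7354×(-0.3073)=-0.2260, 0.0294×(-3.5268)=-0.1037.
Sum = -1.0623, so H' = 1.06.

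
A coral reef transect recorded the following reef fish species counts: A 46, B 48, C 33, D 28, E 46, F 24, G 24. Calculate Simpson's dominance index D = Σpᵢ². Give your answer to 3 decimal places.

Total N = 46+48+33+28+46+24+24 = 249, so the proportions are 0.18474, 0.19277, 0.13253, 0.11245, 0.18474, 0.09639, 0.09639 (working shown to 5 dp, full precision carried).
D = 0.18474² + 0.19277² + 0.13253² + 0.11245² + 0.18474² + 0.09639² + 0.09639² = 0.03413 + 0.03716 + 0.01756 + 0.01264 + 0.03413 + 0.00929 + 0.00929 = 0.15421.
To 3 decimal places, D = 0.154.

0.154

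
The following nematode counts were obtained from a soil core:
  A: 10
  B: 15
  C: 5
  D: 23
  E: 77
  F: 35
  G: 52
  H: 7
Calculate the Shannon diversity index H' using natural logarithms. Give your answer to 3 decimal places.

Total N = 10+15+5+23+77+35+52+7 = 224, so the proportions are 0.04464, 0.06696, 0.02232, 0.10268, 0.34375, 0.15625, 0.23214, 0.03125 (working shown to 5 dp, full precision carried).
Each pᵢ ln pᵢ term: 0.04464×(-3.10906)=-0.13880, 0.06696×(-2.70360)=-0.18104, 0.02232×(-3.80221)=-0.08487, 0.10268×(-2.27615)=-0.23371, 0.34375×(-1.06784)=-0.36707, 0.15625×(-1.85630)=-0.29005, 0.23214×(-1.46040)=-0.33902, 0.03125×(-3.46574)=-0.10830.
Sum = -1.74287, so H' = 1.743.

1.743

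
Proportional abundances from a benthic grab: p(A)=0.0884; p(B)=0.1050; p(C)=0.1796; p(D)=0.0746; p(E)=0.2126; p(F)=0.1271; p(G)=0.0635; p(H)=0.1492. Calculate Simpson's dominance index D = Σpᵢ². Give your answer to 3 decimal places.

D = 0.0884² + 0.105² + 0.1796² + 0.0746² + 0.2126² + 0.1271² + 0.0635² + 0.1492² = 0.00781 + 0.01102 + 0.03226 + 0.00557 + 0.04520 + 0.01615 + 0.00403 + 0.02226 = 0.14431 (working shown to 5 dp, full precision carried).
To 3 decimal places, D = 0.144.

0.144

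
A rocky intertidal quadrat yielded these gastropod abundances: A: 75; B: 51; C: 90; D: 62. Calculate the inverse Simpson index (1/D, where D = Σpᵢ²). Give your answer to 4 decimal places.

3.8316

Total N = 75+51+90+62 = 278, so the proportions are 0.26978417, 0.18345324, 0.32374101, 0.22302158 (working shown to 8 dp, full precision carried).
D = 0.26978417² + 0.18345324² + 0.32374101² + 0.22302158² = 0.07278350 + 0.03365509 + 0.10480824 + 0.04973863 = 0.26098546.
So 1/D = 3.831631, i.e. 3.8316 to 4 decimal places.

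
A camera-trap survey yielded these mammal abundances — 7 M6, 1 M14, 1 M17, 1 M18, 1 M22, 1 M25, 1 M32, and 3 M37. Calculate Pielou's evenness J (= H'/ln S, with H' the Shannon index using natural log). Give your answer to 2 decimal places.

0.82

Total N = 7+1+1+1+1+1+1+3 = 16, so the proportions are 0.4375, 0.0625, 0.0625, 0.0625, 0.0625, 0.0625, 0.0625, 0.1875 (working shown to 4 dp, full precision carried).
H' = −Σ pᵢ ln pᵢ = −((-0.3617) + (-0.1733) + (-0.1733) + (-0.1733) + (-0.1733) + (-0.1733) + (-0.1733) + (-0.3139)) = 1.7153.
With S = 8 species, ln S = 2.0794, so J = 1.7153/2.0794 = 0.8249, i.e. 0.82 to 2 decimal places.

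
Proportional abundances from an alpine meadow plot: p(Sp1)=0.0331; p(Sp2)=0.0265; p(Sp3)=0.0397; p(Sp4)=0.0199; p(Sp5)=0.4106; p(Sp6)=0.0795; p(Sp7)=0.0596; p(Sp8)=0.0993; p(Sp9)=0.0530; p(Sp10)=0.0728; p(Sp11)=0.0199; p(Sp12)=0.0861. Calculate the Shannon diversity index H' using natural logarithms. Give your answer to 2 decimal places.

2.01

Each pᵢ ln pᵢ term (working shown to 4 dp, full precision carried): 0.0331×(-3.4082)=-0.1128, 0.0265×(-3.6306)=-0.0962, 0.0397×(-3.2264)=-0.1281, 0.0199×(-3.9170)=-0.0779, 0.4106×(-0.8901)=-0.3655, 0.0795×(-2.5320)=-0.2013, 0.0596×(-2.8201)=-0.1681, 0.0993×(-2.3096)=-0.2293, 0.053×(-2.9375)=-0.1557, 0.0728×(-2.6200)=-0.1907, 0.0199×(-3.9170)=-0.0779, 0.0861×(-2.4522)=-0.2111.
Sum = -2.0148, so H' = 2.01.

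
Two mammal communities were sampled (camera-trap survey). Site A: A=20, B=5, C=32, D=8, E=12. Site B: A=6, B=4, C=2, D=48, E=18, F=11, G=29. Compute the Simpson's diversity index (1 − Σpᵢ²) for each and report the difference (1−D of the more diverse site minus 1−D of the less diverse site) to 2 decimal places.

0.02

Site A: N=77, proportions 0.2597, 0.0649, 0.4156, 0.1039, 0.1558, giving 1−D = 0.7205 (working shown to 4 dp, full precision carried).
Site B: N=118, proportions 0.0508, 0.0339, 0.0169, 0.4068, 0.1525, 0.0932, 0.2458, giving 1−D = 0.7381.
Difference = |0.7205 − 0.7381| = 0.0176, i.e. 0.02 to 2 decimal places.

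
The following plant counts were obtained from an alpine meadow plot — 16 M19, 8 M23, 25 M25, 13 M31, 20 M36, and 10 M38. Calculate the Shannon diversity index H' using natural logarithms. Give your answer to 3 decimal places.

Total N = 16+8+25+13+20+10 = 92, so the proportions are 0.17391, 0.08696, 0.27174, 0.1413, 0.21739, 0.1087 (working shown to 5 dp, full precision carried).
Each pᵢ ln pᵢ term: 0.17391×(-1.74920)=-0.30421, 0.08696×(-2.44235)=-0.21238, 0.27174×(-1.30291)=-0.35405, 0.1413×(-1.95684)=-0.27651, 0.21739×(-1.52606)=-0.33175, 0.1087×(-2.21920)=-0.24122.
Sum = -1.72012, so H' = 1.720.

1.720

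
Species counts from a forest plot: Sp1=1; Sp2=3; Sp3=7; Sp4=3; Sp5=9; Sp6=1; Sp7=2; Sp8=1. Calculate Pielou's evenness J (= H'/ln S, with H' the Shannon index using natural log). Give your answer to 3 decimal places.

0.848

Total N = 1+3+7+3+9+1+2+1 = 27, so the proportions are 0.03704, 0.11111, 0.25926, 0.11111, 0.33333, 0.03704, 0.07407, 0.03704 (working shown to 5 dp, full precision carried).
H' = −Σ pᵢ ln pᵢ = −((-0.12207) + (-0.24414) + (-0.34998) + (-0.24414) + (-0.36620) + (-0.12207) + (-0.19279) + (-0.12207)) = 1.76345.
With S = 8 species, ln S = 2.07944, so J = 1.76345/2.07944 = 0.84804, i.e. 0.848 to 3 decimal places.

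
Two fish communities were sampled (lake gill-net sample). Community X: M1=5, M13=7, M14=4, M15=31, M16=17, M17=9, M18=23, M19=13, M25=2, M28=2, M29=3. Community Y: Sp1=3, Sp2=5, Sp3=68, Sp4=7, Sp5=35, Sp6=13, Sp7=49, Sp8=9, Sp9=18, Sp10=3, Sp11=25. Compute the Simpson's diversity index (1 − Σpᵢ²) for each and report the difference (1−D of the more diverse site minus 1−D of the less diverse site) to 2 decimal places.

Community X: N=116, proportions 0.0431, 0.06034, 0.03448, 0.26724, 0.14655, 0.07759, 0.19828, 0.11207, 0.01724, 0.01724, 0.02586, giving 1−D = 0.84126 (working shown to 5 dp, full precision carried).
Community Y: N=235, proportions 0.01277, 0.02128, 0.28936, 0.02979, 0.14894, 0.05532, 0.20851, 0.0383, 0.0766, 0.01277, 0.10638, giving 1−D = 0.82723.
Difference = |0.84126 − 0.82723| = 0.01403, i.e. 0.01 to 2 decimal places.

0.01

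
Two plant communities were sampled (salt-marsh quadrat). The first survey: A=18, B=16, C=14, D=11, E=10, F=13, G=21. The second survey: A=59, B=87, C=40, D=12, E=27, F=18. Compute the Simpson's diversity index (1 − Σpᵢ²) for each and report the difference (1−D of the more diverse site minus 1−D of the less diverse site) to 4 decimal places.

The first survey: N=103, proportions 0.174757, 0.15534, 0.135922, 0.106796, 0.097087, 0.126214, 0.203883, giving 1−D = 0.848525 (working shown to 6 dp, full precision carried).
The second survey: N=243, proportions 0.242798, 0.358025, 0.164609, 0.049383, 0.111111, 0.074074, giving 1−D = 0.765500.
Difference = |0.848525 − 0.765500| = 0.083025, i.e. 0.0830 to 4 decimal places.

0.0830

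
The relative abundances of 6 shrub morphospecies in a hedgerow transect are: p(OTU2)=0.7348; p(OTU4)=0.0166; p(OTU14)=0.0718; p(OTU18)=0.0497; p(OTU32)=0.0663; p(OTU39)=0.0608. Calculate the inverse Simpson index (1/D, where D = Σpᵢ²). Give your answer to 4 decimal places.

1.7988

D = 0.7348² + 0.0166² + 0.0718² + 0.0497² + 0.0663² + 0.0608² = 0.5399310 + 0.0002756 + 0.0051552 + 0.0024701 + 0.0043957 + 0.0036966 = 0.5559243 (working shown to 7 dp, full precision carried).
So 1/D = 1.798806, i.e. 1.7988 to 4 decimal places.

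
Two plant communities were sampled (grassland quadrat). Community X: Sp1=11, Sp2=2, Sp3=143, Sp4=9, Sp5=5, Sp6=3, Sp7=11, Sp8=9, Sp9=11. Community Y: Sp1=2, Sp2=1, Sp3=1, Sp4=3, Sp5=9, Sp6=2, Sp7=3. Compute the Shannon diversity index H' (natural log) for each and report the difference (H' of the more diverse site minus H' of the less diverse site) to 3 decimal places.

0.462

Community X: N=204, proportions 0.05392, 0.0098, 0.70098, 0.04412, 0.02451, 0.01471, 0.05392, 0.04412, 0.05392, giving H' = 1.19510 (working shown to 5 dp, full precision carried).
Community Y: N=21, proportions 0.09524, 0.04762, 0.04762, 0.14286, 0.42857, 0.09524, 0.14286, giving H' = 1.65694.
Difference = |1.19510 − 1.65694| = 0.46184, i.e. 0.462 to 3 decimal places.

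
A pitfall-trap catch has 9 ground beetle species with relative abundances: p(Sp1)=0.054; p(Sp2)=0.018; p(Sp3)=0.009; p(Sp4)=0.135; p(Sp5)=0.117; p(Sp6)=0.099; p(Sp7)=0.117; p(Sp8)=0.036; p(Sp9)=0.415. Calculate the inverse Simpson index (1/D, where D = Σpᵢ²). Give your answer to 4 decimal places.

4.3058

D = 0.054² + 0.018² + 0.009² + 0.135² + 0.117² + 0.099² + 0.117² + 0.036² + 0.415² = 0.00291600 + 0.00032400 + 0.00008100 + 0.01822500 + 0.01368900 + 0.00980100 + 0.01368900 + 0.00129600 + 0.17222500 = 0.23224600 (working shown to 8 dp, full precision carried).
So 1/D = 4.305779, i.e. 4.3058 to 4 decimal places.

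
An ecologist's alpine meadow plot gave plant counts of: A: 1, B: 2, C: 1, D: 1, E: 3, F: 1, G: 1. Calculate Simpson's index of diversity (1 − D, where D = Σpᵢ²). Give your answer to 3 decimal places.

Total N = 1+2+1+1+3+1+1 = 10, so the proportions are 0.1, 0.2, 0.1, 0.1, 0.3, 0.1, 0.1 (working shown to 5 dp, full precision carried).
D = 0.1² + 0.2² + 0.1² + 0.1² + 0.3² + 0.1² + 0.1² = 0.01000 + 0.04000 + 0.01000 + 0.01000 + 0.09000 + 0.01000 + 0.01000 = 0.18000.
So 1 − D = 0.82000, i.e. 0.820 to 3 decimal places.

0.820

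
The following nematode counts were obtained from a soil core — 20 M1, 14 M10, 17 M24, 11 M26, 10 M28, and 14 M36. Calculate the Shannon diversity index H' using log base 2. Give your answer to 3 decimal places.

2.545

Total N = 20+14+17+11+10+14 = 86, so the proportions are 0.23256, 0.16279, 0.19767, 0.12791, 0.11628, 0.16279 (working shown to 5 dp, full precision carried).
Each pᵢ log₂ pᵢ term: 0.23256×(-2.10434)=-0.48938, 0.16279×(-2.61891)=-0.42633, 0.19767×(-2.33880)=-0.46232, 0.12791×(-2.96683)=-0.37948, 0.11628×(-3.10434)=-0.36097, 0.16279×(-2.61891)=-0.42633.
Sum = -2.54482, so H' = 2.545.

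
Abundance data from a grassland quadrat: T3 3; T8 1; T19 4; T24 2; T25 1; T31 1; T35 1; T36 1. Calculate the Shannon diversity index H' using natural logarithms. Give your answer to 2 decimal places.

1.91

Total N = 3+1+4+2+1+1+1+1 = 14, so the proportions are 0.2143, 0.0714, 0.2857, 0.1429, 0.0714, 0.0714, 0.0714, 0.0714 (working shown to 4 dp, full precision carried).
Each pᵢ ln pᵢ term: 0.2143×(-1.5404)=-0.3301, 0.0714×(-2.6391)=-0.1885, 0.2857×(-1.2528)=-0.3579, 0.1429×(-1.9459)=-0.2780, 0.0714×(-2.6391)=-0.1885, 0.0714×(-2.6391)=-0.1885, 0.0714×(-2.6391)=-0.1885, 0.0714×(-2.6391)=-0.1885.
Sum = -1.9085, so H' = 1.91.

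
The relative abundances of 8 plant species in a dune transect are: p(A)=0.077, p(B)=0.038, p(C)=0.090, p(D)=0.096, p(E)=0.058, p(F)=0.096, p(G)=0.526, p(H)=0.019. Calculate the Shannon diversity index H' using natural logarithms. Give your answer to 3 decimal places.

Each pᵢ ln pᵢ term (working shown to 5 dp, full precision carried): 0.077×(-2.56395)=-0.19742, 0.038×(-3.27017)=-0.12427, 0.09×(-2.40795)=-0.21672, 0.096×(-2.34341)=-0.22497, 0.058×(-2.84731)=-0.16514, 0.096×(-2.34341)=-0.22497, 0.526×(-0.64245)=-0.33793, 0.019×(-3.96332)=-0.07530.
Sum = -1.56672, so H' = 1.567.

1.567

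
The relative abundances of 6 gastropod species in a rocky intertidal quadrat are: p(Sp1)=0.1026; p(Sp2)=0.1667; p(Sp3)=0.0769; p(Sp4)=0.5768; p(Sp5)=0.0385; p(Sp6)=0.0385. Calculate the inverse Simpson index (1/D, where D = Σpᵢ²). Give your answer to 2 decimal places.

D = 0.1026² + 0.1667² + 0.0769² + 0.5768² + 0.0385² + 0.0385² = 0.01053 + 0.02779 + 0.00591 + 0.33270 + 0.00148 + 0.00148 = 0.37989 (working shown to 5 dp, full precision carried).
So 1/D = 2.6323, i.e. 2.63 to 2 decimal places.

2.63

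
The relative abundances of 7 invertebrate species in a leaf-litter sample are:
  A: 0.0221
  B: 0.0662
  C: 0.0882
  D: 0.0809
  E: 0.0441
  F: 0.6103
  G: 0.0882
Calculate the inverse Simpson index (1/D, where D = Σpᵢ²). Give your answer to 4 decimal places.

D = 0.0221² + 0.0662² + 0.0882² + 0.0809² + 0.0441² + 0.6103² + 0.0882² = 0.0004884 + 0.0043824 + 0.0077792 + 0.0065448 + 0.0019448 + 0.3724661 + 0.0077792 = 0.4013850 (working shown to 7 dp, full precision carried).
So 1/D = 2.491373, i.e. 2.4914 to 4 decimal places.

2.4914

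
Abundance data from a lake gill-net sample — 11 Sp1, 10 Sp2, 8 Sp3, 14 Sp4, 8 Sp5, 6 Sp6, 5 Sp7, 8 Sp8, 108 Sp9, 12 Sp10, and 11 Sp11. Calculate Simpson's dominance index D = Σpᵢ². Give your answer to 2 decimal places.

Total N = 11+10+8+14+8+6+5+8+108+12+11 = 201, so the proportions are 0.0547, 0.0498, 0.0398, 0.0697, 0.0398, 0.0299, 0.0249, 0.0398, 0.5373, 0.0597, 0.0547 (working shown to 4 dp, full precision carried).
D = 0.0547² + 0.0498² + 0.0398² + 0.0697² + 0.0398² + 0.0299² + 0.0249² + 0.0398² + 0.5373² + 0.0597² + 0.0547² = 0.0030 + 0.0025 + 0.0016 + 0.0049 + 0.0016 + 0.0009 + 0.0006 + 0.0016 + 0.2887 + 0.0036 + 0.0030 = 0.3118.
To 2 decimal places, D = 0.31.

0.31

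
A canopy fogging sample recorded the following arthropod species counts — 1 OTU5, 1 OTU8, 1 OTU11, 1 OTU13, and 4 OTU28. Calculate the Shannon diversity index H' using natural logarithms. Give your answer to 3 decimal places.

Total N = 1+1+1+1+4 = 8, so the proportions are 0.125, 0.125, 0.125, 0.125, 0.5 (working shown to 5 dp, full precision carried).
Each pᵢ ln pᵢ term: 0.125×(-2.07944)=-0.25993, 0.125×(-2.07944)=-0.25993, 0.125×(-2.07944)=-0.25993, 0.125×(-2.07944)=-0.25993, 0.5×(-0.69315)=-0.34657.
Sum = -1.38629, so H' = 1.386.

1.386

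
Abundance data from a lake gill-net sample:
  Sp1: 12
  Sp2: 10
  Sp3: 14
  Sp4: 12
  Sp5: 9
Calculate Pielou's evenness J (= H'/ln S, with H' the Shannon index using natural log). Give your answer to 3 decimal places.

Total N = 12+10+14+12+9 = 57, so the proportions are 0.21053, 0.17544, 0.24561, 0.21053, 0.15789 (working shown to 5 dp, full precision carried).
H' = −Σ pᵢ ln pᵢ = −((-0.32803) + (-0.30534) + (-0.34484) + (-0.32803) + (-0.29145)) = 1.59769.
With S = 5 species, ln S = 1.60944, so J = 1.59769/1.60944 = 0.99270, i.e. 0.993 to 3 decimal places.

0.993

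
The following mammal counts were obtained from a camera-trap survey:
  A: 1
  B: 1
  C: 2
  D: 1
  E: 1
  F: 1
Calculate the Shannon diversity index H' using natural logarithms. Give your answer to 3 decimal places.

1.748

Total N = 1+1+2+1+1+1 = 7, so the proportions are 0.14286, 0.14286, 0.28571, 0.14286, 0.14286, 0.14286 (working shown to 5 dp, full precision carried).
Each pᵢ ln pᵢ term: 0.14286×(-1.94591)=-0.27799, 0.14286×(-1.94591)=-0.27799, 0.28571×(-1.25276)=-0.35793, 0.14286×(-1.94591)=-0.27799, 0.14286×(-1.94591)=-0.27799, 0.14286×(-1.94591)=-0.27799.
Sum = -1.74787, so H' = 1.748.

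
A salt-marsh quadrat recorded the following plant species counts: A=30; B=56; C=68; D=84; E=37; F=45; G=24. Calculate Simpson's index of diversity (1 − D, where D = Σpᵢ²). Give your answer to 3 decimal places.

0.834

Total N = 30+56+68+84+37+45+24 = 344, so the proportions are 0.08721, 0.16279, 0.19767, 0.24419, 0.10756, 0.13081, 0.06977 (working shown to 5 dp, full precision carried).
D = 0.08721² + 0.16279² + 0.19767² + 0.24419² + 0.10756² + 0.13081² + 0.06977² = 0.00761 + 0.02650 + 0.03908 + 0.05963 + 0.01157 + 0.01711 + 0.00487 = 0.16636.
So 1 − D = 0.83364, i.e. 0.834 to 3 decimal places.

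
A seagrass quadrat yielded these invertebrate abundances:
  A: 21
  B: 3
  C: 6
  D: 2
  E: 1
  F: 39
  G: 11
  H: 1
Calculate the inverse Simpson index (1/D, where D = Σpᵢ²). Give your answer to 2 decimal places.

Total N = 21+3+6+2+1+39+11+1 = 84, so the proportions are 0.25, 0.035714, 0.071429, 0.02381, 0.011905, 0.464286, 0.130952, 0.011905 (working shown to 6 dp, full precision carried).
D = 0.25² + 0.035714² + 0.071429² + 0.02381² + 0.011905² + 0.464286² + 0.130952² + 0.011905² = 0.062500 + 0.001276 + 0.005102 + 0.000567 + 0.000142 + 0.215561 + 0.017149 + 0.000142 = 0.302438.
So 1/D = 3.3065, i.e. 3.31 to 2 decimal places.

3.31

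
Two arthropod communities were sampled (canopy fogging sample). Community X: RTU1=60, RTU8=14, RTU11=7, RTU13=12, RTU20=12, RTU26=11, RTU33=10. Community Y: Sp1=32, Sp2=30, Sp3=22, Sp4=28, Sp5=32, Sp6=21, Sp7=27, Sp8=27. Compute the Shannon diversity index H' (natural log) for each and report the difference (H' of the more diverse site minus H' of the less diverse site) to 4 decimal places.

0.4493

Community X: N=126, proportions 0.47619, 0.111111, 0.055556, 0.095238, 0.095238, 0.087302, 0.079365, giving H' = 1.619859 (working shown to 6 dp, full precision carried).
Community Y: N=219, proportions 0.146119, 0.136986, 0.100457, 0.127854, 0.146119, 0.09589, 0.123288, 0.123288, giving H' = 2.069173.
Difference = |1.619859 − 2.069173| = 0.449314, i.e. 0.4493 to 4 decimal places.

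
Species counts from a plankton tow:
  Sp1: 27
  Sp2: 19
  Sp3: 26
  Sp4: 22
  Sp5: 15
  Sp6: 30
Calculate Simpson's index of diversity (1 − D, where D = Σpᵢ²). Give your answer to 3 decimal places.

0.825

Total N = 27+19+26+22+15+30 = 139, so the proportions are 0.19424, 0.13669, 0.18705, 0.15827, 0.10791, 0.21583 (working shown to 5 dp, full precision carried).
D = 0.19424² + 0.13669² + 0.18705² + 0.15827² + 0.10791² + 0.21583² = 0.03773 + 0.01868 + 0.03499 + 0.02505 + 0.01165 + 0.04658 = 0.17468.
So 1 − D = 0.82532, i.e. 0.825 to 3 decimal places.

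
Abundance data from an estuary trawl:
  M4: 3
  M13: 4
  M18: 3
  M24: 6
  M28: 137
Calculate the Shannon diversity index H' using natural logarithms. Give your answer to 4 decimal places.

Total N = 3+4+3+6+137 = 153, so the proportions are 0.019608, 0.026144, 0.019608, 0.039216, 0.895425 (working shown to 6 dp, full precision carried).
Each pᵢ ln pᵢ term: 0.019608×(-3.931826)=-0.077095, 0.026144×(-3.644144)=-0.095272, 0.019608×(-3.931826)=-0.077095, 0.039216×(-3.238678)=-0.127007, 0.895425×(-0.110457)=-0.098906.
Sum = -0.475374, so H' = 0.4754.

0.4754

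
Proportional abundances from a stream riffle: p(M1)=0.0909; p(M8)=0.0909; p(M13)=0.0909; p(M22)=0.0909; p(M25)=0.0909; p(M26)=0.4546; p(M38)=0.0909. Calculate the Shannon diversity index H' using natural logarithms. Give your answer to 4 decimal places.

1.6662

Each pᵢ ln pᵢ term (working shown to 6 dp, full precision carried): 0.0909×(-2.397995)=-0.217978, 0.0909×(-2.397995)=-0.217978, 0.0909×(-2.397995)=-0.217978, 0.0909×(-2.397995)=-0.217978, 0.0909×(-2.397995)=-0.217978, 0.4546×(-0.788337)=-0.358378, 0.0909×(-2.397995)=-0.217978.
Sum = -1.666245, so H' = 1.6662.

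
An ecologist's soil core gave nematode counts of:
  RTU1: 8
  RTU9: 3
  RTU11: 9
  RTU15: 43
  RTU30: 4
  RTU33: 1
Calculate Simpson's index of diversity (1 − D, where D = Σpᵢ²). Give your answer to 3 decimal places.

0.563

Total N = 8+3+9+43+4+1 = 68, so the proportions are 0.11765, 0.04412, 0.13235, 0.63235, 0.05882, 0.01471 (working shown to 5 dp, full precision carried).
D = 0.11765² + 0.04412² + 0.13235² + 0.63235² + 0.05882² + 0.01471² = 0.01384 + 0.00195 + 0.01752 + 0.39987 + 0.00346 + 0.00022 = 0.43685.
So 1 − D = 0.56315, i.e. 0.563 to 3 decimal places.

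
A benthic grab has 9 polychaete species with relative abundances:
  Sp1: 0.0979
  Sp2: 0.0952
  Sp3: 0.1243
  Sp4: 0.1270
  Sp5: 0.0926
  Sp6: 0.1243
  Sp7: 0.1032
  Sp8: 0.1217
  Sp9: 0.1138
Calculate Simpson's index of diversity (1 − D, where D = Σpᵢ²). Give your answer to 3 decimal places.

0.887

D = 0.0979² + 0.0952² + 0.1243² + 0.127² + 0.0926² + 0.1243² + 0.1032² + 0.1217² + 0.1138² = 0.00958 + 0.00906 + 0.01545 + 0.01613 + 0.00857 + 0.01545 + 0.01065 + 0.01481 + 0.01295 = 0.11266 (working shown to 5 dp, full precision carried).
So 1 − D = 0.88734, i.e. 0.887 to 3 decimal places.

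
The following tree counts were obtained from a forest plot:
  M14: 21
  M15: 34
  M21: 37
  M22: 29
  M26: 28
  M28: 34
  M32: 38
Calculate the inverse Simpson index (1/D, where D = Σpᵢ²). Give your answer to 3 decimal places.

Total N = 21+34+37+29+28+34+38 = 221, so the proportions are 0.0950226, 0.1538462, 0.1674208, 0.1312217, 0.1266968, 0.1538462, 0.1719457 (working shown to 7 dp, full precision carried).
D = 0.0950226² + 0.1538462² + 0.1674208² + 0.1312217² + 0.1266968² + 0.1538462² + 0.1719457² = 0.0090293 + 0.0236686 + 0.0280297 + 0.0172191 + 0.0160521 + 0.0236686 + 0.0295653 = 0.1472329.
So 1/D = 6.79196, i.e. 6.792 to 3 decimal places.

6.792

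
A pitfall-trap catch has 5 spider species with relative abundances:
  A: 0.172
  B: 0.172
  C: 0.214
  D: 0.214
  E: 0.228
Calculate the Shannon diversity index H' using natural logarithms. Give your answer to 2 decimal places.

Each pᵢ ln pᵢ term (working shown to 4 dp, full precision carried): 0.172×(-1.7603)=-0.3028, 0.172×(-1.7603)=-0.3028, 0.214×(-1.5418)=-0.3299, 0.214×(-1.5418)=-0.3299, 0.228×(-1.4784)=-0.3371.
Sum = -1.6025, so H' = 1.60.

1.60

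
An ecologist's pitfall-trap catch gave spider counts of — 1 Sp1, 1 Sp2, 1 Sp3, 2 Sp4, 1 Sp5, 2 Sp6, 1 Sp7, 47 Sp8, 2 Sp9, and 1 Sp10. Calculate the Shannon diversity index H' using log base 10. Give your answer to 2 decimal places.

Total N = 1+1+1+2+1+2+1+47+2+1 = 59, so the proportions are 0.0169, 0.0169, 0.0169, 0.0339, 0.0169, 0.0339, 0.0169, 0.7966, 0.0339, 0.0169 (working shown to 4 dp, full precision carried).
Each pᵢ log₁₀ pᵢ term: 0.0169×(-1.7709)=-0.0300, 0.0169×(-1.7709)=-0.0300, 0.0169×(-1.7709)=-0.0300, 0.0339×(-1.4698)=-0.0498, 0.0169×(-1.7709)=-0.0300, 0.0339×(-1.4698)=-0.0498, 0.0169×(-1.7709)=-0.0300, 0.7966×(-0.0988)=-0.0787, 0.0339×(-1.4698)=-0.0498, 0.0169×(-1.7709)=-0.0300.
Sum = -0.4082, so H' = 0.41.

0.41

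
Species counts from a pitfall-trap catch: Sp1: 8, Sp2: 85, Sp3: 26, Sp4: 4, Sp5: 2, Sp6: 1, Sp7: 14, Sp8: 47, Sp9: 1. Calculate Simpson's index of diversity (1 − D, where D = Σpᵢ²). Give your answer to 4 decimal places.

0.7060

Total N = 8+85+26+4+2+1+14+47+1 = 188, so the proportions are 0.042553, 0.452128, 0.138298, 0.021277, 0.010638, 0.005319, 0.074468, 0.25, 0.005319 (working shown to 6 dp, full precision carried).
D = 0.042553² + 0.452128² + 0.138298² + 0.021277² + 0.010638² + 0.005319² + 0.074468² + 0.25² + 0.005319² = 0.001811 + 0.204419 + 0.019126 + 0.000453 + 0.000113 + 0.000028 + 0.005545 + 0.062500 + 0.000028 = 0.294024.
So 1 − D = 0.705976, i.e. 0.7060 to 4 decimal places.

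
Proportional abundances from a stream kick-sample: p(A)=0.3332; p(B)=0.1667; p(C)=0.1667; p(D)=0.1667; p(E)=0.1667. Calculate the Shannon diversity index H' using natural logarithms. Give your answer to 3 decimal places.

1.561

Each pᵢ ln pᵢ term (working shown to 5 dp, full precision carried): 0.3332×(-1.09901)=-0.36619, 0.1667×(-1.79156)=-0.29865, 0.1667×(-1.79156)=-0.29865, 0.1667×(-1.79156)=-0.29865, 0.1667×(-1.79156)=-0.29865.
Sum = -1.56080, so H' = 1.561.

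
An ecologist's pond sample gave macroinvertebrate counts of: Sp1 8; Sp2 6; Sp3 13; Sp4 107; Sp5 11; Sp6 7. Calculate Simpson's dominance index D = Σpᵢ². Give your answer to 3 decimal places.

0.515

Total N = 8+6+13+107+11+7 = 152, so the proportions are 0.05263, 0.03947, 0.08553, 0.70395, 0.07237, 0.04605 (working shown to 5 dp, full precision carried).
D = 0.05263² + 0.03947² + 0.08553² + 0.70395² + 0.07237² + 0.04605² = 0.00277 + 0.00156 + 0.00731 + 0.49554 + 0.00524 + 0.00212 = 0.51454.
To 3 decimal places, D = 0.515.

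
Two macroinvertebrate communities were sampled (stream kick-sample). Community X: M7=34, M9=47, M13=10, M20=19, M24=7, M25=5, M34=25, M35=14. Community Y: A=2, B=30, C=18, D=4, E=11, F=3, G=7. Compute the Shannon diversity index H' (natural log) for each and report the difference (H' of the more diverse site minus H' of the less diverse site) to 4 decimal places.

0.2647

Community X: N=161, proportions 0.21118, 0.291925, 0.062112, 0.118012, 0.043478, 0.031056, 0.15528, 0.086957, giving H' = 1.858357 (working shown to 6 dp, full precision carried).
Community Y: N=75, proportions 0.026667, 0.4, 0.24, 0.053333, 0.146667, 0.04, 0.093333, giving H' = 1.593646.
Difference = |1.858357 − 1.593646| = 0.264711, i.e. 0.2647 to 4 decimal places.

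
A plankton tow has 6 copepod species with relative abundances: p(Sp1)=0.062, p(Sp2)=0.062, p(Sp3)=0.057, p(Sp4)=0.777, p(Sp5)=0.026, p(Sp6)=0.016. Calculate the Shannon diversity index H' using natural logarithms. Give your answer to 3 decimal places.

Each pᵢ ln pᵢ term (working shown to 5 dp, full precision carried): 0.062×(-2.78062)=-0.17240, 0.062×(-2.78062)=-0.17240, 0.057×(-2.86470)=-0.16329, 0.777×(-0.25231)=-0.19605, 0.026×(-3.64966)=-0.09489, 0.016×(-4.13517)=-0.06616.
Sum = -0.86519, so H' = 0.865.

0.865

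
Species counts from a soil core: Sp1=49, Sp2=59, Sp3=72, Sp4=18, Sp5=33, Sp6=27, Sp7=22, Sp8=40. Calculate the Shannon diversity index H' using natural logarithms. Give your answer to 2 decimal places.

1.98

Total N = 49+59+72+18+33+27+22+40 = 320, so the proportions are 0.1531, 0.1844, 0.225, 0.0563, 0.1031, 0.0844, 0.0688, 0.125 (working shown to 4 dp, full precision carried).
Each pᵢ ln pᵢ term: 0.1531×(-1.8765)=-0.2873, 0.1844×(-1.6908)=-0.3117, 0.225×(-1.4917)=-0.3356, 0.0563×(-2.8779)=-0.1619, 0.1031×(-2.2718)=-0.2343, 0.0844×(-2.4725)=-0.2086, 0.0688×(-2.6773)=-0.1841, 0.125×(-2.0794)=-0.2599.
Sum = -1.9835, so H' = 1.98.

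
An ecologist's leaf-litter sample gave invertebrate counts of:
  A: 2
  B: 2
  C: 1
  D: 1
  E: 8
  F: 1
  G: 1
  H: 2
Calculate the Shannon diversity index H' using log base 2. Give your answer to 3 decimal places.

Total N = 2+2+1+1+8+1+1+2 = 18, so the proportions are 0.11111, 0.11111, 0.05556, 0.05556, 0.44444, 0.05556, 0.05556, 0.11111 (working shown to 5 dp, full precision carried).
Each pᵢ log₂ pᵢ term: 0.11111×(-3.16993)=-0.35221, 0.11111×(-3.16993)=-0.35221, 0.05556×(-4.16993)=-0.23166, 0.05556×(-4.16993)=-0.23166, 0.44444×(-1.16993)=-0.51997, 0.05556×(-4.16993)=-0.23166, 0.05556×(-4.16993)=-0.23166, 0.11111×(-3.16993)=-0.35221.
Sum = -2.50326, so H' = 2.503.

2.503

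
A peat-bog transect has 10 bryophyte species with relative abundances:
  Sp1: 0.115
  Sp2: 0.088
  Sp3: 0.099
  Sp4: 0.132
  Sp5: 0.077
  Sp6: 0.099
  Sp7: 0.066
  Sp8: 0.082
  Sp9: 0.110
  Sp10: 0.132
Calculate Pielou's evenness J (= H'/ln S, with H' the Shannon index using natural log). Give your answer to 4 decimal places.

H' = −Σ pᵢ ln pᵢ = −((-0.248725) + (-0.213877) + (-0.228951) + (-0.267294) + (-0.197424) + (-0.228951) + (-0.179395) + (-0.205085) + (-0.242800) + (-0.267294)) = 2.279795 (working shown to 6 dp, full precision carried).
With S = 10 species, ln S = 2.302585, so J = 2.279795/2.302585 = 0.990102, i.e. 0.9901 to 4 decimal places.

0.9901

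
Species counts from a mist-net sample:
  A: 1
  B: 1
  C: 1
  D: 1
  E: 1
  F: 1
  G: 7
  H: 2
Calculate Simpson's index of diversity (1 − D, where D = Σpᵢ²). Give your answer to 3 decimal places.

0.738

Total N = 1+1+1+1+1+1+7+2 = 15, so the proportions are 0.06667, 0.06667, 0.06667, 0.06667, 0.06667, 0.06667, 0.46667, 0.13333 (working shown to 5 dp, full precision carried).
D = 0.06667² + 0.06667² + 0.06667² + 0.06667² + 0.06667² + 0.06667² + 0.46667² + 0.13333² = 0.00444 + 0.00444 + 0.00444 + 0.00444 + 0.00444 + 0.00444 + 0.21778 + 0.01778 = 0.26222.
So 1 − D = 0.73778, i.e. 0.738 to 3 decimal places.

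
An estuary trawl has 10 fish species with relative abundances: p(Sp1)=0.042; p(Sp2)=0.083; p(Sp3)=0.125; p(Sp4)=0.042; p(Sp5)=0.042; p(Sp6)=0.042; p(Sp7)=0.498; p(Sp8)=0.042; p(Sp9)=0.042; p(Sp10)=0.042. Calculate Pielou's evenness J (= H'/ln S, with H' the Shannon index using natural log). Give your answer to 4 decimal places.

H' = −Σ pᵢ ln pᵢ = −((-0.133144) + (-0.206580) + (-0.259930) + (-0.133144) + (-0.133144) + (-0.133144) + (-0.347183) + (-0.133144) + (-0.133144) + (-0.133144)) = 1.745699 (working shown to 6 dp, full precision carried).
With S = 10 species, ln S = 2.302585, so J = 1.745699/2.302585 = 0.758147, i.e. 0.7581 to 4 decimal places.

0.7581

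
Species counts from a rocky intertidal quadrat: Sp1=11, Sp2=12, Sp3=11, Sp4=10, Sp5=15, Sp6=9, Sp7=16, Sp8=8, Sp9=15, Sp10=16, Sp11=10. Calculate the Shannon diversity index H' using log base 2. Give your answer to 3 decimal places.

Total N = 11+12+11+10+15+9+16+8+15+16+10 = 133, so the proportions are 0.08271, 0.09023, 0.08271, 0.07519, 0.11278, 0.06767, 0.1203, 0.06015, 0.11278, 0.1203, 0.07519 (working shown to 5 dp, full precision carried).
Each pᵢ log₂ pᵢ term: 0.08271×(-3.59585)=-0.29740, 0.09023×(-3.47032)=-0.31311, 0.08271×(-3.59585)=-0.29740, 0.07519×(-3.73335)=-0.28070, 0.11278×(-3.14839)=-0.35508, 0.06767×(-3.88536)=-0.26292, 0.1203×(-3.05528)=-0.36755, 0.06015×(-4.05528)=-0.24393, 0.11278×(-3.14839)=-0.35508, 0.1203×(-3.05528)=-0.36755, 0.07519×(-3.73335)=-0.28070.
Sum = -3.42144, so H' = 3.421.

3.421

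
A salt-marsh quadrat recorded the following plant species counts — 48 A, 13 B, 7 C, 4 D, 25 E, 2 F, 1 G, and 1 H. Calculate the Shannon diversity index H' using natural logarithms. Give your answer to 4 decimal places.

1.4450

Total N = 48+13+7+4+25+2+1+1 = 101, so the proportions are 0.475248, 0.128713, 0.069307, 0.039604, 0.247525, 0.019802, 0.009901, 0.009901 (working shown to 6 dp, full precision carried).
Each pᵢ ln pᵢ term: 0.475248×(-0.743920)=-0.353546, 0.128713×(-2.050171)=-0.263883, 0.069307×(-2.669210)=-0.184995, 0.039604×(-3.228826)=-0.127874, 0.247525×(-1.396245)=-0.345605, 0.019802×(-3.921973)=-0.077663, 0.009901×(-4.615121)=-0.045694, 0.009901×(-4.615121)=-0.045694.
Sum = -1.444955, so H' = 1.4450.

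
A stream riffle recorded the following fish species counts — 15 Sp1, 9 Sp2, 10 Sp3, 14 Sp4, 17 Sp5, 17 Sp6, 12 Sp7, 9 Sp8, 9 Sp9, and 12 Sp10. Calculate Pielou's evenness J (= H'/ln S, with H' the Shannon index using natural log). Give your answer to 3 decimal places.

Total N = 15+9+10+14+17+17+12+9+9+12 = 124, so the proportions are 0.12097, 0.07258, 0.08065, 0.1129, 0.1371, 0.1371, 0.09677, 0.07258, 0.07258, 0.09677 (working shown to 5 dp, full precision carried).
H' = −Σ pᵢ ln pᵢ = −((-0.25551) + (-0.19038) + (-0.20304) + (-0.24627) + (-0.27242) + (-0.27242) + (-0.22600) + (-0.19038) + (-0.19038) + (-0.22600)) = 2.27282.
With S = 10 species, ln S = 2.30259, so J = 2.27282/2.30259 = 0.98707, i.e. 0.987 to 3 decimal places.

0.987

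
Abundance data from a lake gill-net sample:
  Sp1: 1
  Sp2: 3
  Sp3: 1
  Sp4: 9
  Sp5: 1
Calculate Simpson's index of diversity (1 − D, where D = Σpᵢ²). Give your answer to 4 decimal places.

Total N = 1+3+1+9+1 = 15, so the proportions are 0.066667, 0.2, 0.066667, 0.6, 0.066667 (working shown to 6 dp, full precision carried).
D = 0.066667² + 0.2² + 0.066667² + 0.6² + 0.066667² = 0.004444 + 0.040000 + 0.004444 + 0.360000 + 0.004444 = 0.413333.
So 1 − D = 0.586667, i.e. 0.5867 to 4 decimal places.

0.5867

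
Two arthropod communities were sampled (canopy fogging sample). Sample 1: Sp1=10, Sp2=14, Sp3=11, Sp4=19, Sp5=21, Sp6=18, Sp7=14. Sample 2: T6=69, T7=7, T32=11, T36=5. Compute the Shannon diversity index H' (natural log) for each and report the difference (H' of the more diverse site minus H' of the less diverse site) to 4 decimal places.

Sample 1: N=107, proportions 0.093458, 0.130841, 0.102804, 0.17757, 0.196262, 0.168224, 0.130841, giving H' = 1.913929 (working shown to 6 dp, full precision carried).
Sample 2: N=92, proportions 0.75, 0.076087, 0.119565, 0.054348, giving H' = 0.823976.
Difference = |1.913929 − 0.823976| = 1.089953, i.e. 1.0900 to 4 decimal places.

1.0900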